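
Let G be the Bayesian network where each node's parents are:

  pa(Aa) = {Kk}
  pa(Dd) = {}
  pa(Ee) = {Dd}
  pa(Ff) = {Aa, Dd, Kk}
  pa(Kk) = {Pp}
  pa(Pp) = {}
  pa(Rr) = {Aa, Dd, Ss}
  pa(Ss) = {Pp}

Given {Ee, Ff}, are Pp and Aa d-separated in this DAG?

No — Pp and Aa are not d-separated given {Ee, Ff}.

Enumerating the 6 paths from Pp to Aa and testing each for blocking by {Ee, Ff}:
Path 1: Pp → Kk → Ff ← Dd → Rr ← Aa
  Rr is a collider here and neither Rr nor any of its descendants is conditioned on, so the collider stays closed — the path is blocked at Rr.
Path 2: Pp → Kk → Ff ← Aa
  Kk is a chain and Kk is not conditioned on; Ff is a collider and Ff is conditioned on, which opens it — no node blocks this path, so it is active.
Path 3: Pp → Kk → Aa
  Kk is a chain and Kk is not conditioned on — no node blocks this path, so it is active.
Path 4: Pp → Ss → Rr ← Dd → Ff ← Kk → Aa
  Rr is a collider here and neither Rr nor any of its descendants is conditioned on, so the collider stays closed — the path is blocked at Rr.
Path 5: Pp → Ss → Rr ← Dd → Ff ← Aa
  Rr is a collider here and neither Rr nor any of its descendants is conditioned on, so the collider stays closed — the path is blocked at Rr.
Path 6: Pp → Ss → Rr ← Aa
  Rr is a collider here and neither Rr nor any of its descendants is conditioned on, so the collider stays closed — the path is blocked at Rr.
Because an active path exists, Pp and Aa are not d-separated.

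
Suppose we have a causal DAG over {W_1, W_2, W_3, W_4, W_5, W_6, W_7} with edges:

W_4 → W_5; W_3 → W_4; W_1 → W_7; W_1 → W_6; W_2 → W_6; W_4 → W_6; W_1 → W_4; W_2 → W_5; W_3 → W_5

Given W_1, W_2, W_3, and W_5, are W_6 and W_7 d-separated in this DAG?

Yes

4 paths connect W_6 and W_7; each must be blocked for d-separation to hold:
  1. W_6 ← W_2 → W_5 ← W_3 → W_4 ← W_1 → W_7 — W_2:fork[blocks]; W_5:collider[open]; W_3:fork[blocks]; W_4:collider[open]; W_1:fork[blocks] ⇒ blocked
  2. W_6 ← W_2 → W_5 ← W_4 ← W_1 → W_7 — W_2:fork[blocks]; W_5:collider[open]; W_4:chain[open]; W_1:fork[blocks] ⇒ blocked
  3. W_6 ← W_1 → W_7 — W_1:fork[blocks] ⇒ blocked
  4. W_6 ← W_4 ← W_1 → W_7 — W_4:chain[open]; W_1:fork[blocks] ⇒ blocked
Since every path is blocked, d-separation holds.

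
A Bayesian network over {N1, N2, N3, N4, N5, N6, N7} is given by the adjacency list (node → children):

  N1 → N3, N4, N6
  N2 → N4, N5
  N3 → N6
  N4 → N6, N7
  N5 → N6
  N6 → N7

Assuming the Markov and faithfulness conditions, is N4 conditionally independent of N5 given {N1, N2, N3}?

Enumerating the 5 paths from N4 to N5 and testing each for blocking by {N1, N2, N3}:
  1. N4 ← N2 → N5 — N2:fork[blocks] ⇒ blocked
  2. N4 ← N1 → N6 ← N5 — N1:fork[blocks]; N6:collider[blocks] ⇒ blocked
  3. N4 ← N1 → N3 → N6 ← N5 — N1:fork[blocks]; N3:chain[blocks]; N6:collider[blocks] ⇒ blocked
  4. N4 → N7 ← N6 ← N5 — N7:collider[blocks]; N6:chain[open] ⇒ blocked
  5. N4 → N6 ← N5 — N6:collider[blocks] ⇒ blocked
Every path is blocked, so N4 and N5 are d-separated given {N1, N2, N3}.

Yes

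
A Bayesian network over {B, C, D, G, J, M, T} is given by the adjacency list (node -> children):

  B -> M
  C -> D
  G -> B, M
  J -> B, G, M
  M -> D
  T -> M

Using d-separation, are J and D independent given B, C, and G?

No

Enumerating the 5 paths from J to D and testing each for blocking by {B, C, G}:
Path 1: J → M → D
  M is a chain and M is not conditioned on — no node blocks this path, so it is active.
Path 2: J → G → M → D
  G is a chain here and G is conditioned on, so the path is blocked at G.
Path 3: J → G → B → M → D
  G is a chain here and G is conditioned on, so the path is blocked at G.
Path 4: J → B → M → D
  B is a chain here and B is conditioned on, so the path is blocked at B.
Path 5: J → B ← G → M → D
  G is a fork here and G is conditioned on, so the path is blocked at G.
At least one path is unblocked, so d-separation fails.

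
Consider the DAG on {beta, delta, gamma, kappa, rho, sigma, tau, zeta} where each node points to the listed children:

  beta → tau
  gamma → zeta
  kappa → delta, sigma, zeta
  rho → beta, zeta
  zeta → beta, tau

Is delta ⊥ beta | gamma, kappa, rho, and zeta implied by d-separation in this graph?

Yes

We examine all 3 paths between delta and beta:
Path 1: delta ← kappa → zeta → beta
  kappa is a fork here and kappa is conditioned on, so the path is blocked at kappa.
Path 2: delta ← kappa → zeta → tau ← beta
  kappa is a fork here and kappa is conditioned on, so the path is blocked at kappa.
Path 3: delta ← kappa → zeta ← rho → beta
  kappa is a fork here and kappa is conditioned on, so the path is blocked at kappa.
All paths are blocked; delta ⊥ beta | {gamma, kappa, rho, zeta} holds.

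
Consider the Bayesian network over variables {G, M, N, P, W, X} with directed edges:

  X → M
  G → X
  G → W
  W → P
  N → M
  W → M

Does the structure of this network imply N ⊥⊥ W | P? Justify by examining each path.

There are 2 undirected paths between N and W; checking each against the conditioning set {P}:
  1. N → M ← X ← G → W — M:collider[blocks]; X:chain[open]; G:fork[open] ⇒ blocked
  2. N → M ← W — M:collider[blocks] ⇒ blocked
All paths are blocked; N ⊥ W | {P} holds.

Yes — N and W are d-separated given {P}.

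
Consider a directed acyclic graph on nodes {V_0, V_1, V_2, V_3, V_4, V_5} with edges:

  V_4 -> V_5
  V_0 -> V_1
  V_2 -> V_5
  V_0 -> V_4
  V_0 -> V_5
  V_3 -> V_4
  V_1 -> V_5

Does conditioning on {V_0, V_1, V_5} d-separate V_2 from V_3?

No

Enumerating the 3 paths from V_2 to V_3 and testing each for blocking by {V_0, V_1, V_5}:
  1. V_2 → V_5 ← V_1 ← V_0 → V_4 ← V_3 — V_5:collider[open]; V_1:chain[blocks]; V_0:fork[blocks]; V_4:collider[open] ⇒ blocked
  2. V_2 → V_5 ← V_0 → V_4 ← V_3 — V_5:collider[open]; V_0:fork[blocks]; V_4:collider[open] ⇒ blocked
  3. V_2 → V_5 ← V_4 ← V_3 — V_5:collider[open]; V_4:chain[open] ⇒ active
Because an active path exists, V_2 and V_3 are not d-separated.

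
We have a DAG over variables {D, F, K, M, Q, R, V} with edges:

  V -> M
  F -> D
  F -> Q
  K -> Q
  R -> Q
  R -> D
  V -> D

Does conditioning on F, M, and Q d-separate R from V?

Yes — R and V are d-separated given {F, M, Q}.

We examine all 2 paths between R and V:
  1. R → D ← V — D:collider[blocks] ⇒ blocked
  2. R → Q ← F → D ← V — Q:collider[open]; F:fork[blocks]; D:collider[blocks] ⇒ blocked
Every path is blocked, so R and V are d-separated given {F, M, Q}.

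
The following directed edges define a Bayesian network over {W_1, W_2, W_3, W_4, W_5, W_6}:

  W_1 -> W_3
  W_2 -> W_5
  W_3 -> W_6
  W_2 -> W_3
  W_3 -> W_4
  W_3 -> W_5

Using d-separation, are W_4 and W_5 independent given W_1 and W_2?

2 paths connect W_4 and W_5; each must be blocked for d-separation to hold:
Path 1: W_4 ← W_3 → W_5
  W_3 is a fork and W_3 is not conditioned on — no node blocks this path, so it is active.
Path 2: W_4 ← W_3 ← W_2 → W_5
  W_2 is a fork here and W_2 is conditioned on, so the path is blocked at W_2.
Since the path W_4 ← W_3 → W_5 is active, W_4 and W_5 are not d-separated given {W_1, W_2}.

No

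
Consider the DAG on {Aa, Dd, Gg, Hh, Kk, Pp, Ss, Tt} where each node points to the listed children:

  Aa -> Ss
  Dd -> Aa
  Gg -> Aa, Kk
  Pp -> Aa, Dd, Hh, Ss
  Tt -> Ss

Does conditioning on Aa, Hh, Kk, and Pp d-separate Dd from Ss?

4 paths connect Dd and Ss; each must be blocked for d-separation to hold:
Path 1: Dd → Aa → Ss
  Aa is a chain here and Aa is conditioned on, so the path is blocked at Aa.
Path 2: Dd → Aa ← Pp → Ss
  Pp is a fork here and Pp is conditioned on, so the path is blocked at Pp.
Path 3: Dd ← Pp → Aa → Ss
  Pp is a fork here and Pp is conditioned on, so the path is blocked at Pp.
Path 4: Dd ← Pp → Ss
  Pp is a fork here and Pp is conditioned on, so the path is blocked at Pp.
Every path is blocked, so Dd and Ss are d-separated given {Aa, Hh, Kk, Pp}.

Yes — Dd and Ss are d-separated given {Aa, Hh, Kk, Pp}.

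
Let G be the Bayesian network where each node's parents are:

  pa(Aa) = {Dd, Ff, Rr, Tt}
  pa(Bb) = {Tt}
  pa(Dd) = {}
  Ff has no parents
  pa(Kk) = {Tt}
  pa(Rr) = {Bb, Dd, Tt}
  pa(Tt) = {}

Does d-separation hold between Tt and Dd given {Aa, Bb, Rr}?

No — Tt and Dd are not d-separated given {Aa, Bb, Rr}.

Enumerating the 6 paths from Tt to Dd and testing each for blocking by {Aa, Bb, Rr}:
  1. Tt → Bb → Rr ← Dd — Bb:chain[blocks]; Rr:collider[open] ⇒ blocked
  2. Tt → Bb → Rr → Aa ← Dd — Bb:chain[blocks]; Rr:chain[blocks]; Aa:collider[open] ⇒ blocked
  3. Tt → Rr ← Dd — Rr:collider[open] ⇒ active
  4. Tt → Rr → Aa ← Dd — Rr:chain[blocks]; Aa:collider[open] ⇒ blocked
  5. Tt → Aa ← Dd — Aa:collider[open] ⇒ active
  6. Tt → Aa ← Rr ← Dd — Aa:collider[open]; Rr:chain[blocks] ⇒ blocked
Because an active path exists, Tt and Dd are not d-separated.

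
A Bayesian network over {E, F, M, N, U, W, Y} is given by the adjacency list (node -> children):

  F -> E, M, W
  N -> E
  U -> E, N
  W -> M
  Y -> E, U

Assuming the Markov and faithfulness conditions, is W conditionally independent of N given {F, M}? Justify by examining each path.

Enumerating the 6 paths from W to N and testing each for blocking by {F, M}:
Path 1: W ← F → E ← N
  F is a fork here and F is conditioned on, so the path is blocked at F.
Path 2: W ← F → E ← Y → U → N
  F is a fork here and F is conditioned on, so the path is blocked at F.
Path 3: W ← F → E ← U → N
  F is a fork here and F is conditioned on, so the path is blocked at F.
Path 4: W → M ← F → E ← N
  F is a fork here and F is conditioned on, so the path is blocked at F.
Path 5: W → M ← F → E ← Y → U → N
  F is a fork here and F is conditioned on, so the path is blocked at F.
Path 6: W → M ← F → E ← U → N
  F is a fork here and F is conditioned on, so the path is blocked at F.
Since every path is blocked, d-separation holds.

Yes — W and N are d-separated given {F, M}.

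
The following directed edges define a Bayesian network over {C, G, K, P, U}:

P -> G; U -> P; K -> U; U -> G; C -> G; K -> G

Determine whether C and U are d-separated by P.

We examine all 3 paths between C and U:
  1. C → G ← P ← U — G:collider[blocks]; P:chain[blocks] ⇒ blocked
  2. C → G ← U — G:collider[blocks] ⇒ blocked
  3. C → G ← K → U — G:collider[blocks]; K:fork[open] ⇒ blocked
All paths are blocked; C ⊥ U | {P} holds.

Yes — C and U are d-separated given {P}.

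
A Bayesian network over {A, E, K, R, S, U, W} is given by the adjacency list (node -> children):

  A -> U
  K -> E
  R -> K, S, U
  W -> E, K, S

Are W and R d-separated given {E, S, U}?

There are 3 undirected paths between W and R; checking each against the conditioning set {E, S, U}:
  1. W → K ← R — K:collider[open] ⇒ active
  2. W → S ← R — S:collider[open] ⇒ active
  3. W → E ← K ← R — E:collider[open]; K:chain[open] ⇒ active
Since the path W → K ← R is active, W and R are not d-separated given {E, S, U}.

No — W and R are not d-separated given {E, S, U}.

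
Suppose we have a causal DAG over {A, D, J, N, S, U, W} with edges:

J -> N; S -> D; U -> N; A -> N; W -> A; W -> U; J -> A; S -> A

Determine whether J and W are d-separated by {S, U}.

We examine all 4 paths between J and W:
  1. J → A ← W — A:collider[blocks] ⇒ blocked
  2. J → A → N ← U ← W — A:chain[open]; N:collider[blocks]; U:chain[blocks] ⇒ blocked
  3. J → N ← U ← W — N:collider[blocks]; U:chain[blocks] ⇒ blocked
  4. J → N ← A ← W — N:collider[blocks]; A:chain[open] ⇒ blocked
Every path is blocked, so J and W are d-separated given {S, U}.

Yes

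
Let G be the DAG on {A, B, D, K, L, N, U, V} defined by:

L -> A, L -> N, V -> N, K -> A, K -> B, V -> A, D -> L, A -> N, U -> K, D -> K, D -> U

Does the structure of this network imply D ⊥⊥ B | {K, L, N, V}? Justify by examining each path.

Yes

There are 5 undirected paths between D and B; checking each against the conditioning set {K, L, N, V}:
Path 1: D → K → B
  K is a chain here and K is conditioned on, so the path is blocked at K.
Path 2: D → L → N ← V → A ← K → B
  L is a chain here and L is conditioned on, so the path is blocked at L.
Path 3: D → L → N ← A ← K → B
  L is a chain here and L is conditioned on, so the path is blocked at L.
Path 4: D → L → A ← K → B
  L is a chain here and L is conditioned on, so the path is blocked at L.
Path 5: D → U → K → B
  K is a chain here and K is conditioned on, so the path is blocked at K.
All paths are blocked; D ⊥ B | {K, L, N, V} holds.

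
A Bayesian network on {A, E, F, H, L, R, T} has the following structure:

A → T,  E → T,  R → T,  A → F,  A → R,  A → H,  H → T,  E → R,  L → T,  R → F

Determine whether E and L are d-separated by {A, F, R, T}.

There are 6 undirected paths between E and L; checking each against the conditioning set {A, F, R, T}:
  1. E → R → T ← L — R:chain[blocks]; T:collider[open] ⇒ blocked
  2. E → R → F ← A → T ← L — R:chain[blocks]; F:collider[open]; A:fork[blocks]; T:collider[open] ⇒ blocked
  3. E → R → F ← A → H → T ← L — R:chain[blocks]; F:collider[open]; A:fork[blocks]; H:chain[open]; T:collider[open] ⇒ blocked
  4. E → R ← A → T ← L — R:collider[open]; A:fork[blocks]; T:collider[open] ⇒ blocked
  5. E → R ← A → H → T ← L — R:collider[open]; A:fork[blocks]; H:chain[open]; T:collider[open] ⇒ blocked
  6. E → T ← L — T:collider[open] ⇒ active
Because an active path exists, E and L are not d-separated.

No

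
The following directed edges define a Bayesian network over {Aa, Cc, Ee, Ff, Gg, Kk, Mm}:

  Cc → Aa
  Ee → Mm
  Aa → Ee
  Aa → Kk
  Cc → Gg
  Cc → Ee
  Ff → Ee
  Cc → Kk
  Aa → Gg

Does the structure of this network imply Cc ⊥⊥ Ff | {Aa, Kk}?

There are 4 undirected paths between Cc and Ff; checking each against the conditioning set {Aa, Kk}:
Path 1: Cc → Gg ← Aa → Ee ← Ff
  Gg is a collider here and neither Gg nor any of its descendants is conditioned on, so the collider stays closed — the path is blocked at Gg.
Path 2: Cc → Ee ← Ff
  Ee is a collider here and neither Ee nor any of its descendants is conditioned on, so the collider stays closed — the path is blocked at Ee.
Path 3: Cc → Kk ← Aa → Ee ← Ff
  Aa is a fork here and Aa is conditioned on, so the path is blocked at Aa.
Path 4: Cc → Aa → Ee ← Ff
  Aa is a chain here and Aa is conditioned on, so the path is blocked at Aa.
All paths are blocked; Cc ⊥ Ff | {Aa, Kk} holds.

Yes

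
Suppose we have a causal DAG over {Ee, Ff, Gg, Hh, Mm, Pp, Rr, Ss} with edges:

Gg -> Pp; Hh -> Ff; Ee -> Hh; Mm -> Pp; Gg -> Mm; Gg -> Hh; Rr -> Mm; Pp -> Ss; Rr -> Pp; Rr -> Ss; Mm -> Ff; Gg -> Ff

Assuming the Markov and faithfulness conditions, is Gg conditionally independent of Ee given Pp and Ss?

Yes — Gg and Ee are d-separated given {Pp, Ss}.

There are 6 undirected paths between Gg and Ee; checking each against the conditioning set {Pp, Ss}:
Path 1: Gg → Pp → Ss ← Rr → Mm → Ff ← Hh ← Ee
  Pp is a chain here and Pp is conditioned on, so the path is blocked at Pp.
Path 2: Gg → Pp ← Rr → Mm → Ff ← Hh ← Ee
  Ff is a collider here and neither Ff nor any of its descendants is conditioned on, so the collider stays closed — the path is blocked at Ff.
Path 3: Gg → Pp ← Mm → Ff ← Hh ← Ee
  Ff is a collider here and neither Ff nor any of its descendants is conditioned on, so the collider stays closed — the path is blocked at Ff.
Path 4: Gg → Ff ← Hh ← Ee
  Ff is a collider here and neither Ff nor any of its descendants is conditioned on, so the collider stays closed — the path is blocked at Ff.
Path 5: Gg → Mm → Ff ← Hh ← Ee
  Ff is a collider here and neither Ff nor any of its descendants is conditioned on, so the collider stays closed — the path is blocked at Ff.
Path 6: Gg → Hh ← Ee
  Hh is a collider here and neither Hh nor any of its descendants is conditioned on, so the collider stays closed — the path is blocked at Hh.
Every path is blocked, so Gg and Ee are d-separated given {Pp, Ss}.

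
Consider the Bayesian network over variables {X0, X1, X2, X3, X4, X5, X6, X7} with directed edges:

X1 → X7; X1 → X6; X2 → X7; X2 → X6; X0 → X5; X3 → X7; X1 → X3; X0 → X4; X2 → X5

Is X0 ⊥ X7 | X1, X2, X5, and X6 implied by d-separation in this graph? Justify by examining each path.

There are 3 undirected paths between X0 and X7; checking each against the conditioning set {X1, X2, X5, X6}:
Path 1: X0 → X5 ← X2 → X7
  X2 is a fork here and X2 is conditioned on, so the path is blocked at X2.
Path 2: X0 → X5 ← X2 → X6 ← X1 → X7
  X2 is a fork here and X2 is conditioned on, so the path is blocked at X2.
Path 3: X0 → X5 ← X2 → X6 ← X1 → X3 → X7
  X2 is a fork here and X2 is conditioned on, so the path is blocked at X2.
Every path is blocked, so X0 and X7 are d-separated given {X1, X2, X5, X6}.

Yes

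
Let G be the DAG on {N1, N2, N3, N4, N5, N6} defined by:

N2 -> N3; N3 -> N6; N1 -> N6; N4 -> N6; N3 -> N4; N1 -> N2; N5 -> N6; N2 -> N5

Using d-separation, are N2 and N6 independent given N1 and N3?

There are 4 undirected paths between N2 and N6; checking each against the conditioning set {N1, N3}:
Path 1: N2 → N3 → N4 → N6
  N3 is a chain here and N3 is conditioned on, so the path is blocked at N3.
Path 2: N2 → N3 → N6
  N3 is a chain here and N3 is conditioned on, so the path is blocked at N3.
Path 3: N2 → N5 → N6
  N5 is a chain and N5 is not conditioned on — no node blocks this path, so it is active.
Path 4: N2 ← N1 → N6
  N1 is a fork here and N1 is conditioned on, so the path is blocked at N1.
At least one path is unblocked, so d-separation fails.

No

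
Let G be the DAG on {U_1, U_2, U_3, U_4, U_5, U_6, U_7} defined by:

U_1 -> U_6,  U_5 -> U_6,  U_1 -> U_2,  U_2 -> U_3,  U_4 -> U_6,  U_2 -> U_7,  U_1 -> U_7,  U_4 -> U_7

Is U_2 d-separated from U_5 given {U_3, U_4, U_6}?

No

We examine all 4 paths between U_2 and U_5:
Path 1: U_2 ← U_1 → U_6 ← U_5
  U_1 is a fork and U_1 is not conditioned on; U_6 is a collider and U_6 is conditioned on, which opens it — no node blocks this path, so it is active.
Path 2: U_2 ← U_1 → U_7 ← U_4 → U_6 ← U_5
  U_7 is a collider here and neither U_7 nor any of its descendants is conditioned on, so the collider stays closed — the path is blocked at U_7.
Path 3: U_2 → U_7 ← U_1 → U_6 ← U_5
  U_7 is a collider here and neither U_7 nor any of its descendants is conditioned on, so the collider stays closed — the path is blocked at U_7.
Path 4: U_2 → U_7 ← U_4 → U_6 ← U_5
  U_7 is a collider here and neither U_7 nor any of its descendants is conditioned on, so the collider stays closed — the path is blocked at U_7.
Since the path U_2 ← U_1 → U_6 ← U_5 is active, U_2 and U_5 are not d-separated given {U_3, U_4, U_6}.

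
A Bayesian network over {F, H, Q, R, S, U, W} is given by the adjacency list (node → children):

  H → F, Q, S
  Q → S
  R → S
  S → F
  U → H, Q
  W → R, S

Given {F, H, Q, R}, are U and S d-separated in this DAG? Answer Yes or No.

Enumerating the 6 paths from U to S and testing each for blocking by {F, H, Q, R}:
Path 1: U → Q ← H → F ← S
  H is a fork here and H is conditioned on, so the path is blocked at H.
Path 2: U → Q ← H → S
  H is a fork here and H is conditioned on, so the path is blocked at H.
Path 3: U → Q → S
  Q is a chain here and Q is conditioned on, so the path is blocked at Q.
Path 4: U → H → F ← S
  H is a chain here and H is conditioned on, so the path is blocked at H.
Path 5: U → H → Q → S
  H is a chain here and H is conditioned on, so the path is blocked at H.
Path 6: U → H → S
  H is a chain here and H is conditioned on, so the path is blocked at H.
All paths are blocked; U ⊥ S | {F, H, Q, R} holds.

Yes — U and S are d-separated given {F, H, Q, R}.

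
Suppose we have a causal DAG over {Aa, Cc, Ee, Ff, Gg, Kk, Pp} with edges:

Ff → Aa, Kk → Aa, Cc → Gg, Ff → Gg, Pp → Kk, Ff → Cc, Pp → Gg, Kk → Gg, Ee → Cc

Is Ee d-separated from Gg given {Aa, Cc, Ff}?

Yes

Enumerating the 4 paths from Ee to Gg and testing each for blocking by {Aa, Cc, Ff}:
Path 1: Ee → Cc → Gg
  Cc is a chain here and Cc is conditioned on, so the path is blocked at Cc.
Path 2: Ee → Cc ← Ff → Aa ← Kk → Gg
  Ff is a fork here and Ff is conditioned on, so the path is blocked at Ff.
Path 3: Ee → Cc ← Ff → Aa ← Kk ← Pp → Gg
  Ff is a fork here and Ff is conditioned on, so the path is blocked at Ff.
Path 4: Ee → Cc ← Ff → Gg
  Ff is a fork here and Ff is conditioned on, so the path is blocked at Ff.
All paths are blocked; Ee ⊥ Gg | {Aa, Cc, Ff} holds.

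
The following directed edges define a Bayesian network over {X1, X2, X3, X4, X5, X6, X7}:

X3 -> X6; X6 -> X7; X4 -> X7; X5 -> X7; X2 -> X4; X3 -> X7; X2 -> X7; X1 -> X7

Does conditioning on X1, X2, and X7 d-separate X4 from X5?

2 paths connect X4 and X5; each must be blocked for d-separation to hold:
Path 1: X4 → X7 ← X5
  X7 is a collider and X7 is conditioned on, which opens it — no node blocks this path, so it is active.
Path 2: X4 ← X2 → X7 ← X5
  X2 is a fork here and X2 is conditioned on, so the path is blocked at X2.
At least one path is unblocked, so d-separation fails.

No — X4 and X5 are not d-separated given {X1, X2, X7}.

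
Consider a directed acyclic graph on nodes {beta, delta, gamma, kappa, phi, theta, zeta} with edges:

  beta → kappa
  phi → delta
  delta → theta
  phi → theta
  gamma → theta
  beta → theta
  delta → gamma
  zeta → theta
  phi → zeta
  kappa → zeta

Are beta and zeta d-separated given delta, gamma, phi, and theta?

No

There are 5 undirected paths between beta and zeta; checking each against the conditioning set {delta, gamma, phi, theta}:
Path 1: beta → theta ← phi → zeta
  phi is a fork here and phi is conditioned on, so the path is blocked at phi.
Path 2: beta → theta ← delta ← phi → zeta
  delta is a chain here and delta is conditioned on, so the path is blocked at delta.
Path 3: beta → theta ← gamma ← delta ← phi → zeta
  gamma is a chain here and gamma is conditioned on, so the path is blocked at gamma.
Path 4: beta → theta ← zeta
  theta is a collider and theta is conditioned on, which opens it — no node blocks this path, so it is active.
Path 5: beta → kappa → zeta
  kappa is a chain and kappa is not conditioned on — no node blocks this path, so it is active.
At least one path is unblocked, so d-separation fails.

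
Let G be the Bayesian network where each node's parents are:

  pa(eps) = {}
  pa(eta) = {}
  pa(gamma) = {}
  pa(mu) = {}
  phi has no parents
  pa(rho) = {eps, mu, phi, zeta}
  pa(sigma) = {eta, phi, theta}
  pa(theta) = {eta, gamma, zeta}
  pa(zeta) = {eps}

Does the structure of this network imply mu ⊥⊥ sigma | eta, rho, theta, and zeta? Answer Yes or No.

Enumerating the 5 paths from mu to sigma and testing each for blocking by {eta, rho, theta, zeta}:
Path 1: mu → rho ← eps → zeta → theta → sigma
  zeta is a chain here and zeta is conditioned on, so the path is blocked at zeta.
Path 2: mu → rho ← eps → zeta → theta ← eta → sigma
  zeta is a chain here and zeta is conditioned on, so the path is blocked at zeta.
Path 3: mu → rho ← zeta → theta → sigma
  zeta is a fork here and zeta is conditioned on, so the path is blocked at zeta.
Path 4: mu → rho ← zeta → theta ← eta → sigma
  zeta is a fork here and zeta is conditioned on, so the path is blocked at zeta.
Path 5: mu → rho ← phi → sigma
  rho is a collider and rho is conditioned on, which opens it; phi is a fork and phi is not conditioned on — no node blocks this path, so it is active.
Because an active path exists, mu and sigma are not d-separated.

No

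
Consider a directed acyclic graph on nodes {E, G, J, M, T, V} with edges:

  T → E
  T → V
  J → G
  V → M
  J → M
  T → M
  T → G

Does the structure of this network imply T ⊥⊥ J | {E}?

3 paths connect T and J; each must be blocked for d-separation to hold:
Path 1: T → V → M ← J
  M is a collider here and neither M nor any of its descendants is conditioned on, so the collider stays closed — the path is blocked at M.
Path 2: T → M ← J
  M is a collider here and neither M nor any of its descendants is conditioned on, so the collider stays closed — the path is blocked at M.
Path 3: T → G ← J
  G is a collider here and neither G nor any of its descendants is conditioned on, so the collider stays closed — the path is blocked at G.
Since every path is blocked, d-separation holds.

Yes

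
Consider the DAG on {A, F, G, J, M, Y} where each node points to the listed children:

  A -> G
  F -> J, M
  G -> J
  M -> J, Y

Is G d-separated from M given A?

Enumerating the 2 paths from G to M and testing each for blocking by {A}:
Path 1: G → J ← F → M
  J is a collider here and neither J nor any of its descendants is conditioned on, so the collider stays closed — the path is blocked at J.
Path 2: G → J ← M
  J is a collider here and neither J nor any of its descendants is conditioned on, so the collider stays closed — the path is blocked at J.
Since every path is blocked, d-separation holds.

Yes — G and M are d-separated given {A}.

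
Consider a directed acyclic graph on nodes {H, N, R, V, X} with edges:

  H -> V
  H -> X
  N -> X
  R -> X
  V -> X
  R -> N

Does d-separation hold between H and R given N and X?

No — H and R are not d-separated given {N, X}.

4 paths connect H and R; each must be blocked for d-separation to hold:
  1. H → V → X ← N ← R — V:chain[open]; X:collider[open]; N:chain[blocks] ⇒ blocked
  2. H → V → X ← R — V:chain[open]; X:collider[open] ⇒ active
  3. H → X ← N ← R — X:collider[open]; N:chain[blocks] ⇒ blocked
  4. H → X ← R — X:collider[open] ⇒ active
At least one path is unblocked, so d-separation fails.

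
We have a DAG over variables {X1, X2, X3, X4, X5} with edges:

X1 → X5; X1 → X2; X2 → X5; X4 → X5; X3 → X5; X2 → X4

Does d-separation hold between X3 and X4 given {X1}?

Yes

There are 3 undirected paths between X3 and X4; checking each against the conditioning set {X1}:
  1. X3 → X5 ← X2 → X4 — X5:collider[blocks]; X2:fork[open] ⇒ blocked
  2. X3 → X5 ← X4 — X5:collider[blocks] ⇒ blocked
  3. X3 → X5 ← X1 → X2 → X4 — X5:collider[blocks]; X1:fork[blocks]; X2:chain[open] ⇒ blocked
Since every path is blocked, d-separation holds.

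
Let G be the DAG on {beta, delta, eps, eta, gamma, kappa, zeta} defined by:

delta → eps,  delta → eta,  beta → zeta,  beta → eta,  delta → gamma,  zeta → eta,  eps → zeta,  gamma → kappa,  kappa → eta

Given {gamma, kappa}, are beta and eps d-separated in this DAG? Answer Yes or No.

Yes

Enumerating the 6 paths from beta to eps and testing each for blocking by {gamma, kappa}:
  1. beta → eta ← delta → eps — eta:collider[blocks]; delta:fork[open] ⇒ blocked
  2. beta → eta ← zeta ← eps — eta:collider[blocks]; zeta:chain[open] ⇒ blocked
  3. beta → eta ← kappa ← gamma ← delta → eps — eta:collider[blocks]; kappa:chain[blocks]; gamma:chain[blocks]; delta:fork[open] ⇒ blocked
  4. beta → zeta ← eps — zeta:collider[blocks] ⇒ blocked
  5. beta → zeta → eta ← delta → eps — zeta:chain[open]; eta:collider[blocks]; delta:fork[open] ⇒ blocked
  6. beta → zeta → eta ← kappa ← gamma ← delta → eps — zeta:chain[open]; eta:collider[blocks]; kappa:chain[blocks]; gamma:chain[blocks]; delta:fork[open] ⇒ blocked
Since every path is blocked, d-separation holds.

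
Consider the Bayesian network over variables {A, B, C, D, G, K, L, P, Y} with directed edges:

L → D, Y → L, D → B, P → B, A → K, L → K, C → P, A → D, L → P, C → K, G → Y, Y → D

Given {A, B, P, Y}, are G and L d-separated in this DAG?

Enumerating the 6 paths from G to L and testing each for blocking by {A, B, P, Y}:
  1. G → Y → L — Y:chain[blocks] ⇒ blocked
  2. G → Y → D → B ← P ← L — Y:chain[blocks]; D:chain[open]; B:collider[open]; P:chain[blocks] ⇒ blocked
  3. G → Y → D → B ← P ← C → K ← L — Y:chain[blocks]; D:chain[open]; B:collider[open]; P:chain[blocks]; C:fork[open]; K:collider[blocks] ⇒ blocked
  4. G → Y → D ← A → K ← L — Y:chain[blocks]; D:collider[open]; A:fork[blocks]; K:collider[blocks] ⇒ blocked
  5. G → Y → D ← A → K ← C → P ← L — Y:chain[blocks]; D:collider[open]; A:fork[blocks]; K:collider[blocks]; C:fork[open]; P:collider[open] ⇒ blocked
  6. G → Y → D ← L — Y:chain[blocks]; D:collider[open] ⇒ blocked
All paths are blocked; G ⊥ L | {A, B, P, Y} holds.

Yes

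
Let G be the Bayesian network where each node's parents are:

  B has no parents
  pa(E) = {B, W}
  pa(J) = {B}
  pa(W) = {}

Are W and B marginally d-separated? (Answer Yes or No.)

Yes — W and B are d-separated given ∅.

Only one path connects W and B:
Path 1: W → E ← B
  E is a collider here and neither E nor any of its descendants is conditioned on, so the collider stays closed — the path is blocked at E.
Every path is blocked, so W and B are d-separated given ∅.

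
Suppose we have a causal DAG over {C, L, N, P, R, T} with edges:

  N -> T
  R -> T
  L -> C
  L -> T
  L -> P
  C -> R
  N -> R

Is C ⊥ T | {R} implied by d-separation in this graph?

No

We examine all 3 paths between C and T:
Path 1: C → R ← N → T
  R is a collider and R is conditioned on, which opens it; N is a fork and N is not conditioned on — no node blocks this path, so it is active.
Path 2: C → R → T
  R is a chain here and R is conditioned on, so the path is blocked at R.
Path 3: C ← L → T
  L is a fork and L is not conditioned on — no node blocks this path, so it is active.
Since the path C → R ← N → T is active, C and T are not d-separated given {R}.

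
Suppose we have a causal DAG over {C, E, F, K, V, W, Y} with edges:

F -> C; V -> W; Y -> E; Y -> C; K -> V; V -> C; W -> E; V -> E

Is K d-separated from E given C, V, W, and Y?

Yes

There are 3 undirected paths between K and E; checking each against the conditioning set {C, V, W, Y}:
Path 1: K → V → C ← Y → E
  V is a chain here and V is conditioned on, so the path is blocked at V.
Path 2: K → V → W → E
  V is a chain here and V is conditioned on, so the path is blocked at V.
Path 3: K → V → E
  V is a chain here and V is conditioned on, so the path is blocked at V.
Every path is blocked, so K and E are d-separated given {C, V, W, Y}.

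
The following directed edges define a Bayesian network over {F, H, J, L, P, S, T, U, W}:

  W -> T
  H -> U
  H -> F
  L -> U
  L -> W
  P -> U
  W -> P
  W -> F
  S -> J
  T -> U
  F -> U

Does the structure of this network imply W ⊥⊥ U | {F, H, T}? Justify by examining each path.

No

5 paths connect W and U; each must be blocked for d-separation to hold:
Path 1: W → P → U
  P is a chain and P is not conditioned on — no node blocks this path, so it is active.
Path 2: W → T → U
  T is a chain here and T is conditioned on, so the path is blocked at T.
Path 3: W → F ← H → U
  H is a fork here and H is conditioned on, so the path is blocked at H.
Path 4: W → F → U
  F is a chain here and F is conditioned on, so the path is blocked at F.
Path 5: W ← L → U
  L is a fork and L is not conditioned on — no node blocks this path, so it is active.
Since the path W → P → U is active, W and U are not d-separated given {F, H, T}.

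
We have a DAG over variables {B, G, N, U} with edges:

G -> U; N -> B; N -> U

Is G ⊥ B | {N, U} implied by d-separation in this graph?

There is one path between G and B:
  1. G → U ← N → B — U:collider[open]; N:fork[blocks] ⇒ blocked
All paths are blocked; G ⊥ B | {N, U} holds.

Yes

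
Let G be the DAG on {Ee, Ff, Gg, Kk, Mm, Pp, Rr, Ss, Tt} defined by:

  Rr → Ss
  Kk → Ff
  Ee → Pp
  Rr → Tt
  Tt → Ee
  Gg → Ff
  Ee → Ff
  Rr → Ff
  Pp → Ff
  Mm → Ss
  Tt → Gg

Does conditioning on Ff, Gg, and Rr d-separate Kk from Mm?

4 paths connect Kk and Mm; each must be blocked for d-separation to hold:
  1. Kk → Ff ← Gg ← Tt ← Rr → Ss ← Mm — Ff:collider[open]; Gg:chain[blocks]; Tt:chain[open]; Rr:fork[blocks]; Ss:collider[blocks] ⇒ blocked
  2. Kk → Ff ← Rr → Ss ← Mm — Ff:collider[open]; Rr:fork[blocks]; Ss:collider[blocks] ⇒ blocked
  3. Kk → Ff ← Ee ← Tt ← Rr → Ss ← Mm — Ff:collider[open]; Ee:chain[open]; Tt:chain[open]; Rr:fork[blocks]; Ss:collider[blocks] ⇒ blocked
  4. Kk → Ff ← Pp ← Ee ← Tt ← Rr → Ss ← Mm — Ff:collider[open]; Pp:chain[open]; Ee:chain[open]; Tt:chain[open]; Rr:fork[blocks]; Ss:collider[blocks] ⇒ blocked
Since every path is blocked, d-separation holds.

Yes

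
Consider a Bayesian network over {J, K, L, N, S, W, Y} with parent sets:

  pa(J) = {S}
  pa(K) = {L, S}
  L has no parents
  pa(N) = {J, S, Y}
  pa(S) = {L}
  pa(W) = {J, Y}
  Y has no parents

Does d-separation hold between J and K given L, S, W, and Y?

Enumerating the 6 paths from J to K and testing each for blocking by {L, S, W, Y}:
  1. J → W ← Y → N ← S → K — W:collider[open]; Y:fork[blocks]; N:collider[blocks]; S:fork[blocks] ⇒ blocked
  2. J → W ← Y → N ← S ← L → K — W:collider[open]; Y:fork[blocks]; N:collider[blocks]; S:chain[blocks]; L:fork[blocks] ⇒ blocked
  3. J → N ← S → K — N:collider[blocks]; S:fork[blocks] ⇒ blocked
  4. J → N ← S ← L → K — N:collider[blocks]; S:chain[blocks]; L:fork[blocks] ⇒ blocked
  5. J ← S → K — S:fork[blocks] ⇒ blocked
  6. J ← S ← L → K — S:chain[blocks]; L:fork[blocks] ⇒ blocked
All paths are blocked; J ⊥ K | {L, S, W, Y} holds.

Yes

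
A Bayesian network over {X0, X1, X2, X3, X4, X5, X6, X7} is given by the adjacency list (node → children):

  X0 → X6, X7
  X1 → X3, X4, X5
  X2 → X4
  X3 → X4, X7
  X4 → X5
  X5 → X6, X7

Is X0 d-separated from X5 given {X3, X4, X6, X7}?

Enumerating the 6 paths from X0 to X5 and testing each for blocking by {X3, X4, X6, X7}:
  1. X0 → X7 ← X5 — X7:collider[open] ⇒ active
  2. X0 → X7 ← X3 ← X1 → X5 — X7:collider[open]; X3:chain[blocks]; X1:fork[open] ⇒ blocked
  3. X0 → X7 ← X3 ← X1 → X4 → X5 — X7:collider[open]; X3:chain[blocks]; X1:fork[open]; X4:chain[blocks] ⇒ blocked
  4. X0 → X7 ← X3 → X4 ← X1 → X5 — X7:collider[open]; X3:fork[blocks]; X4:collider[open]; X1:fork[open] ⇒ blocked
  5. X0 → X7 ← X3 → X4 → X5 — X7:collider[open]; X3:fork[blocks]; X4:chain[blocks] ⇒ blocked
  6. X0 → X6 ← X5 — X6:collider[open] ⇒ active
Because an active path exists, X0 and X5 are not d-separated.

No — X0 and X5 are not d-separated given {X3, X4, X6, X7}.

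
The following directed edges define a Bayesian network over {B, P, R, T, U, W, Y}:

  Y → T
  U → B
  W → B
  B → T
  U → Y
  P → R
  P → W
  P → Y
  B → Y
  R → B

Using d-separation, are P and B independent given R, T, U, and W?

Enumerating the 5 paths from P to B and testing each for blocking by {R, T, U, W}:
Path 1: P → R → B
  R is a chain here and R is conditioned on, so the path is blocked at R.
Path 2: P → W → B
  W is a chain here and W is conditioned on, so the path is blocked at W.
Path 3: P → Y ← U → B
  U is a fork here and U is conditioned on, so the path is blocked at U.
Path 4: P → Y → T ← B
  Y is a chain and Y is not conditioned on; T is a collider and T is conditioned on, which opens it — no node blocks this path, so it is active.
Path 5: P → Y ← B
  Y is a collider and its descendant T is conditioned on, which opens it — no node blocks this path, so it is active.
Since the path P → Y → T ← B is active, P and B are not d-separated given {R, T, U, W}.

No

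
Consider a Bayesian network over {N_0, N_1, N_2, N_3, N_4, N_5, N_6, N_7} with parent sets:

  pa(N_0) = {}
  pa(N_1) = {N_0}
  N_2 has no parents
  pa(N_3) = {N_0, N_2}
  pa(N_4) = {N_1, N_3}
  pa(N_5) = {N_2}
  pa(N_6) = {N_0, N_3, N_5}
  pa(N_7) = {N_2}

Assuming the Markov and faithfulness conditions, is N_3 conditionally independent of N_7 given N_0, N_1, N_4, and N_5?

4 paths connect N_3 and N_7; each must be blocked for d-separation to hold:
  1. N_3 → N_4 ← N_1 ← N_0 → N_6 ← N_5 ← N_2 → N_7 — N_4:collider[open]; N_1:chain[blocks]; N_0:fork[blocks]; N_6:collider[blocks]; N_5:chain[blocks]; N_2:fork[open] ⇒ blocked
  2. N_3 ← N_0 → N_6 ← N_5 ← N_2 → N_7 — N_0:fork[blocks]; N_6:collider[blocks]; N_5:chain[blocks]; N_2:fork[open] ⇒ blocked
  3. N_3 → N_6 ← N_5 ← N_2 → N_7 — N_6:collider[blocks]; N_5:chain[blocks]; N_2:fork[open] ⇒ blocked
  4. N_3 ← N_2 → N_7 — N_2:fork[open] ⇒ active
Since the path N_3 ← N_2 → N_7 is active, N_3 and N_7 are not d-separated given {N_0, N_1, N_4, N_5}.

No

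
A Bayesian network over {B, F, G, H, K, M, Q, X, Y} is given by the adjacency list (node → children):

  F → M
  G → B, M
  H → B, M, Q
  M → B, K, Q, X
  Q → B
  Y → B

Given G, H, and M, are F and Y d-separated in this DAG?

Yes

There are 6 undirected paths between F and Y; checking each against the conditioning set {G, H, M}:
  1. F → M → Q → B ← Y — M:chain[blocks]; Q:chain[open]; B:collider[blocks] ⇒ blocked
  2. F → M → Q ← H → B ← Y — M:chain[blocks]; Q:collider[blocks]; H:fork[blocks]; B:collider[blocks] ⇒ blocked
  3. F → M ← G → B ← Y — M:collider[open]; G:fork[blocks]; B:collider[blocks] ⇒ blocked
  4. F → M → B ← Y — M:chain[blocks]; B:collider[blocks] ⇒ blocked
  5. F → M ← H → Q → B ← Y — M:collider[open]; H:fork[blocks]; Q:chain[open]; B:collider[blocks] ⇒ blocked
  6. F → M ← H → B ← Y — M:collider[open]; H:fork[blocks]; B:collider[blocks] ⇒ blocked
Since every path is blocked, d-separation holds.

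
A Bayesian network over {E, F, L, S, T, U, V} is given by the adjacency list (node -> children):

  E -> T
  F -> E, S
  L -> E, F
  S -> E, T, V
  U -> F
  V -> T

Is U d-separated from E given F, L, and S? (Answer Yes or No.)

Enumerating the 5 paths from U to E and testing each for blocking by {F, L, S}:
  1. U → F ← L → E — F:collider[open]; L:fork[blocks] ⇒ blocked
  2. U → F → E — F:chain[blocks] ⇒ blocked
  3. U → F → S → E — F:chain[blocks]; S:chain[blocks] ⇒ blocked
  4. U → F → S → T ← E — F:chain[blocks]; S:chain[blocks]; T:collider[blocks] ⇒ blocked
  5. U → F → S → V → T ← E — F:chain[blocks]; S:chain[blocks]; V:chain[open]; T:collider[blocks] ⇒ blocked
Since every path is blocked, d-separation holds.

Yes — U and E are d-separated given {F, L, S}.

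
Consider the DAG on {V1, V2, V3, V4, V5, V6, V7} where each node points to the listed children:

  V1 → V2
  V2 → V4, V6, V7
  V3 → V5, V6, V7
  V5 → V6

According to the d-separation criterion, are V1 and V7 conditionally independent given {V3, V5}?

We examine all 3 paths between V1 and V7:
Path 1: V1 → V2 → V6 ← V3 → V7
  V6 is a collider here and neither V6 nor any of its descendants is conditioned on, so the collider stays closed — the path is blocked at V6.
Path 2: V1 → V2 → V6 ← V5 ← V3 → V7
  V6 is a collider here and neither V6 nor any of its descendants is conditioned on, so the collider stays closed — the path is blocked at V6.
Path 3: V1 → V2 → V7
  V2 is a chain and V2 is not conditioned on — no node blocks this path, so it is active.
Because an active path exists, V1 and V7 are not d-separated.

No — V1 and V7 are not d-separated given {V3, V5}.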